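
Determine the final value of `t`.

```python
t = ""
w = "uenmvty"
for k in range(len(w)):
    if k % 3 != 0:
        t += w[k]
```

'envt'

k=0: skip
k=1: add 'e' → 'e'
k=2: add 'n' → 'en'
k=3: skip
k=4: add 'v' → 'env'
k=5: add 't' → 'envt'
k=6: skip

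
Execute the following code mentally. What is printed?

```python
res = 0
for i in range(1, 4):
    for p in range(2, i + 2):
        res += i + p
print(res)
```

i=1,p=2: res = 0+3 = 3
i=2,p=2: res = 3+4 = 7
i=2,p=3: res = 7+5 = 12
i=3,p=2: res = 12+5 = 17
i=3,p=3: res = 17+6 = 23
i=3,p=4: res = 23+7 = 30

30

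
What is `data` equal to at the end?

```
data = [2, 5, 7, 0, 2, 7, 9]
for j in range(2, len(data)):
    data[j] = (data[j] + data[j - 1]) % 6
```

[2, 5, 0, 0, 2, 3, 0]

j=2: data[2] = (7+5)%6 = 0 → [2, 5, 0, 0, 2, 7, 9]
j=3: data[3] = (0+0)%6 = 0 → [2, 5, 0, 0, 2, 7, 9]
j=4: data[4] = (2+0)%6 = 2 → [2, 5, 0, 0, 2, 7, 9]
j=5: data[5] = (7+2)%6 = 3 → [2, 5, 0, 0, 2, 3, 9]
j=6: data[6] = (9+3)%6 = 0 → [2, 5, 0, 0, 2, 3, 0]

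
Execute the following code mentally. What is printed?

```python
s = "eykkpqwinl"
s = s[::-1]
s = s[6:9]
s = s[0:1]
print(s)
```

k

reverse → 'lniwqpkkye'
slice [6:9] → 'kky'
slice [0:1] → 'k'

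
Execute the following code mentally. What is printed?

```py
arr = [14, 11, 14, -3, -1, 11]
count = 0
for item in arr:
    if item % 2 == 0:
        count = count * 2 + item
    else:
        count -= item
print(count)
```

item=14: even, count = 0*2+14 = 14
item=11: not even, count = 14-11 = 3
item=14: even, count = 3*2+14 = 20
item=-3: not even, count = 20-(-3) = 23
item=-1: not even, count = 23-(-1) = 24
item=11: not even, count = 24-11 = 13

13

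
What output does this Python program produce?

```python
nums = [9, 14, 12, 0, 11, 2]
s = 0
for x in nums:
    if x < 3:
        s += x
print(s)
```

2

x=9: not <3
x=14: not <3
x=12: not <3
x=0: <3, s = 0+0 = 0
x=11: not <3
x=2: <3, s = 0+2 = 2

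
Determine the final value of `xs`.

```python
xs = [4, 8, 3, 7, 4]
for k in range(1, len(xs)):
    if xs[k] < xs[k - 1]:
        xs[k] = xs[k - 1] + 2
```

[4, 8, 10, 12, 14]

k=1: 8>=4, unchanged → [4, 8, 3, 7, 4]
k=2: 3<8, xs[2] = 8+2 = 10 → [4, 8, 10, 7, 4]
k=3: 7<10, xs[3] = 10+2 = 12 → [4, 8, 10, 12, 4]
k=4: 4<12, xs[4] = 12+2 = 14 → [4, 8, 10, 12, 14]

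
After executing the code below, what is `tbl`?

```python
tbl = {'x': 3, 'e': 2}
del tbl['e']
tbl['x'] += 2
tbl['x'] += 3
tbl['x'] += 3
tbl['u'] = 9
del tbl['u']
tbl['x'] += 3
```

del 'e' → {'x': 3}
tbl['x'] = 3+2 = 5 → {'x': 5}
tbl['x'] = 5+3 = 8 → {'x': 8}
tbl['x'] = 8+3 = 11 → {'x': 11}
tbl['u'] = 9 → {'x': 11, 'u': 9}
del 'u' → {'x': 11}
tbl['x'] = 11+3 = 14 → {'x': 14}

{'x': 14}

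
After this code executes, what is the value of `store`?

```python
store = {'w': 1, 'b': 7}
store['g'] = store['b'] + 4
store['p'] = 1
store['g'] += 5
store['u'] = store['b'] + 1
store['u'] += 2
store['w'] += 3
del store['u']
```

store['g'] = store['b']+4 = 11 → {'w': 1, 'b': 7, 'g': 11}
store['p'] = 1 → {'w': 1, 'b': 7, 'g': 11, 'p': 1}
store['g'] = 11+5 = 16 → {'w': 1, 'b': 7, 'g': 16, 'p': 1}
store['u'] = store['b']+1 = 8 → {'w': 1, 'b': 7, 'g': 16, 'p': 1, 'u': 8}
store['u'] = 8+2 = 10 → {'w': 1, 'b': 7, 'g': 16, 'p': 1, 'u': 10}
store['w'] = 1+3 = 4 → {'w': 4, 'b': 7, 'g': 16, 'p': 1, 'u': 10}
del 'u' → {'w': 4, 'b': 7, 'g': 16, 'p': 1}

{'w': 4, 'b': 7, 'g': 16, 'p': 1}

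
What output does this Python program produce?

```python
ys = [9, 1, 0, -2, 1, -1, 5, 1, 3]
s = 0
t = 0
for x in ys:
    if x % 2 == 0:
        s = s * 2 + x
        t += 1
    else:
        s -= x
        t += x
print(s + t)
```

x=9: not even, s = 0-9 = -9; t=9
x=1: not even, s = (-9)-1 = -10; t=10
x=0: even, s = (-10)*2+0 = -20; t=11
x=-2: even, s = (-20)*2+(-2) = -42; t=12
x=1: not even, s = (-42)-1 = -43; t=13
x=-1: not even, s = (-43)-(-1) = -42; t=12
x=5: not even, s = (-42)-5 = -47; t=17
x=1: not even, s = (-47)-1 = -48; t=18
x=3: not even, s = (-48)-3 = -51; t=21
s+t = (-51)+21 = -30

-30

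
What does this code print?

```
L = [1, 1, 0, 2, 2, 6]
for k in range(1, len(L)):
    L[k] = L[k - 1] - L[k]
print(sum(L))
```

k=1: L[1] = 1-1 = 0 → [1, 0, 0, 2, 2, 6]
k=2: L[2] = 0-0 = 0 → [1, 0, 0, 2, 2, 6]
k=3: L[3] = 0-2 = -2 → [1, 0, 0, -2, 2, 6]
k=4: L[4] = (-2)-2 = -4 → [1, 0, 0, -2, -4, 6]
k=5: L[5] = (-4)-6 = -10 → [1, 0, 0, -2, -4, -10]
sum = -15

-15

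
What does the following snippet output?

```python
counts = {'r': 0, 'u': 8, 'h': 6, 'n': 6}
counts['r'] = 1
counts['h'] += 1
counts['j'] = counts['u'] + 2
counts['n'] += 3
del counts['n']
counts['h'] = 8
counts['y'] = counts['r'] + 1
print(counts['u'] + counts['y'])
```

counts['r'] = 1 → {'r': 1, 'u': 8, 'h': 6, 'n': 6}
counts['h'] = 6+1 = 7 → {'r': 1, 'u': 8, 'h': 7, 'n': 6}
counts['j'] = counts['u']+2 = 10 → {'r': 1, 'u': 8, 'h': 7, 'n': 6, 'j': 10}
counts['n'] = 6+3 = 9 → {'r': 1, 'u': 8, 'h': 7, 'n': 9, 'j': 10}
del 'n' → {'r': 1, 'u': 8, 'h': 7, 'j': 10}
counts['h'] = 8 → {'r': 1, 'u': 8, 'h': 8, 'j': 10}
counts['y'] = counts['r']+1 = 2 → {'r': 1, 'u': 8, 'h': 8, 'j': 10, 'y': 2}
counts['u']+counts['y'] = 8+2 = 10

10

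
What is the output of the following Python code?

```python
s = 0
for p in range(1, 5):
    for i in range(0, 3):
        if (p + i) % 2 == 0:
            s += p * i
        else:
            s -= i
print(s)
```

10

p=1,i=0: odd sum, s = 0-0 = 0
p=1,i=1: even sum, s = 0+1 = 1
p=1,i=2: odd sum, s = 1-2 = -1
p=2,i=0: even sum, s = (-1)+0 = -1
p=2,i=1: odd sum, s = (-1)-1 = -2
p=2,i=2: even sum, s = (-2)+4 = 2
p=3,i=0: odd sum, s = 2-0 = 2
p=3,i=1: even sum, s = 2+3 = 5
p=3,i=2: odd sum, s = 5-2 = 3
p=4,i=0: even sum, s = 3+0 = 3
p=4,i=1: odd sum, s = 3-1 = 2
p=4,i=2: even sum, s = 2+8 = 10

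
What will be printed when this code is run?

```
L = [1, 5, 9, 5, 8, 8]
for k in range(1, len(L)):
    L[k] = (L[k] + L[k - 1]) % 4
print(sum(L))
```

6

k=1: L[1] = (5+1)%4 = 2 → [1, 2, 9, 5, 8, 8]
k=2: L[2] = (9+2)%4 = 3 → [1, 2, 3, 5, 8, 8]
k=3: L[3] = (5+3)%4 = 0 → [1, 2, 3, 0, 8, 8]
k=4: L[4] = (8+0)%4 = 0 → [1, 2, 3, 0, 0, 8]
k=5: L[5] = (8+0)%4 = 0 → [1, 2, 3, 0, 0, 0]
sum = 6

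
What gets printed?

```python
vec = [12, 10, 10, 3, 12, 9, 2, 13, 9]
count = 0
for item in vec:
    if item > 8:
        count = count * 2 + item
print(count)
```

1415

item=12: >8, count = 0*2+12 = 12
item=10: >8, count = 12*2+10 = 34
item=10: >8, count = 34*2+10 = 78
item=3: not >8
item=12: >8, count = 78*2+12 = 168
item=9: >8, count = 168*2+9 = 345
item=2: not >8
item=13: >8, count = 345*2+13 = 703
item=9: >8, count = 703*2+9 = 1415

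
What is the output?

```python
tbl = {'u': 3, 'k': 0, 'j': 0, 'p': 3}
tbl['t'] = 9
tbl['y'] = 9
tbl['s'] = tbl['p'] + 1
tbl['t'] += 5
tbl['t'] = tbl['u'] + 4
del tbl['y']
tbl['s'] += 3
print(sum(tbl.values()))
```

20

tbl['t'] = 9 → {'u': 3, 'k': 0, 'j': 0, 'p': 3, 't': 9}
tbl['y'] = 9 → {'u': 3, 'k': 0, 'j': 0, 'p': 3, 't': 9, 'y': 9}
tbl['s'] = tbl['p']+1 = 4 → {'u': 3, 'k': 0, 'j': 0, 'p': 3, 't': 9, 'y': 9, 's': 4}
tbl['t'] = 9+5 = 14 → {'u': 3, 'k': 0, 'j': 0, 'p': 3, 't': 14, 'y': 9, 's': 4}
tbl['t'] = tbl['u']+4 = 7 → {'u': 3, 'k': 0, 'j': 0, 'p': 3, 't': 7, 'y': 9, 's': 4}
del 'y' → {'u': 3, 'k': 0, 'j': 0, 'p': 3, 't': 7, 's': 4}
tbl['s'] = 4+3 = 7 → {'u': 3, 'k': 0, 'j': 0, 'p': 3, 't': 7, 's': 7}
sum of values = 20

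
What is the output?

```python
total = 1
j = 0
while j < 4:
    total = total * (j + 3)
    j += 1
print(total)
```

j=0: total = 1*3 = 3
j=1: total = 3*4 = 12
j=2: total = 12*5 = 60
j=3: total = 60*6 = 360

360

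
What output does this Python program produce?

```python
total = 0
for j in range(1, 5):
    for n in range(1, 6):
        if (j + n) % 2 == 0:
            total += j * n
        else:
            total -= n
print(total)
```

j=1,n=1: even sum, total = 0+1 = 1
j=1,n=2: odd sum, total = 1-2 = -1
j=1,n=3: even sum, total = (-1)+3 = 2
j=1,n=4: odd sum, total = 2-4 = -2
j=1,n=5: even sum, total = (-2)+5 = 3
j=2,n=1: odd sum, total = 3-1 = 2
j=2,n=2: even sum, total = 2+4 = 6
j=2,n=3: odd sum, total = 6-3 = 3
j=2,n=4: even sum, total = 3+8 = 11
j=2,n=5: odd sum, total = 11-5 = 6
j=3,n=1: even sum, total = 6+3 = 9
j=3,n=2: odd sum, total = 9-2 = 7
j=3,n=3: even sum, total = 7+9 = 16
j=3,n=4: odd sum, total = 16-4 = 12
j=3,n=5: even sum, total = 12+15 = 27
j=4,n=1: odd sum, total = 27-1 = 26
j=4,n=2: even sum, total = 26+8 = 34
j=4,n=3: odd sum, total = 34-3 = 31
j=4,n=4: even sum, total = 31+16 = 47
j=4,n=5: odd sum, total = 47-5 = 42

42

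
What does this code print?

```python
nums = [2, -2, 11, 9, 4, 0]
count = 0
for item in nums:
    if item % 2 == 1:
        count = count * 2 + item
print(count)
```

31

item=2: not odd
item=-2: not odd
item=11: odd, count = 0*2+11 = 11
item=9: odd, count = 11*2+9 = 31
item=4: not odd
item=0: not odd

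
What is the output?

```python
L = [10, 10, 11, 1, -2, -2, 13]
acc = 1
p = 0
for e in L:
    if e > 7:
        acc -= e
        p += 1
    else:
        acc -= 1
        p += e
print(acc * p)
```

-46

e=10: >7, acc = 1-10 = -9; p=1
e=10: >7, acc = (-9)-10 = -19; p=2
e=11: >7, acc = (-19)-11 = -30; p=3
e=1: not >7, acc = (-30)-1 = -31; p=4
e=-2: not >7, acc = (-31)-1 = -32; p=2
e=-2: not >7, acc = (-32)-1 = -33; p=0
e=13: >7, acc = (-33)-13 = -46; p=1
acc*p = (-46)*1 = -46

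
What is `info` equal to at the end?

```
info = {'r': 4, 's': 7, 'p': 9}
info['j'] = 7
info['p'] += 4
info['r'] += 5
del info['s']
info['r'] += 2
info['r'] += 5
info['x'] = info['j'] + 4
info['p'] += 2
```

{'r': 16, 'p': 15, 'j': 7, 'x': 11}

info['j'] = 7 → {'r': 4, 's': 7, 'p': 9, 'j': 7}
info['p'] = 9+4 = 13 → {'r': 4, 's': 7, 'p': 13, 'j': 7}
info['r'] = 4+5 = 9 → {'r': 9, 's': 7, 'p': 13, 'j': 7}
del 's' → {'r': 9, 'p': 13, 'j': 7}
info['r'] = 9+2 = 11 → {'r': 11, 'p': 13, 'j': 7}
info['r'] = 11+5 = 16 → {'r': 16, 'p': 13, 'j': 7}
info['x'] = info['j']+4 = 11 → {'r': 16, 'p': 13, 'j': 7, 'x': 11}
info['p'] = 13+2 = 15 → {'r': 16, 'p': 15, 'j': 7, 'x': 11}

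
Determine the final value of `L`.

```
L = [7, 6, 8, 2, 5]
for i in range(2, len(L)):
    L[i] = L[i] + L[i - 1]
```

[7, 6, 14, 16, 21]

i=2: L[2] = 8+6 = 14 → [7, 6, 14, 2, 5]
i=3: L[3] = 2+14 = 16 → [7, 6, 14, 16, 5]
i=4: L[4] = 5+16 = 21 → [7, 6, 14, 16, 21]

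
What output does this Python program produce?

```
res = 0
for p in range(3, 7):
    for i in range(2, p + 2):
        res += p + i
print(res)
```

156

p=3,i=2: res = 0+5 = 5
p=3,i=3: res = 5+6 = 11
p=3,i=4: res = 11+7 = 18
p=4,i=2: res = 18+6 = 24
p=4,i=3: res = 24+7 = 31
p=4,i=4: res = 31+8 = 39
p=4,i=5: res = 39+9 = 48
p=5,i=2: res = 48+7 = 55
p=5,i=3: res = 55+8 = 63
p=5,i=4: res = 63+9 = 72
p=5,i=5: res = 72+10 = 82
p=5,i=6: res = 82+11 = 93
p=6,i=2: res = 93+8 = 101
p=6,i=3: res = 101+9 = 110
p=6,i=4: res = 110+10 = 120
p=6,i=5: res = 120+11 = 131
p=6,i=6: res = 131+12 = 143
p=6,i=7: res = 143+13 = 156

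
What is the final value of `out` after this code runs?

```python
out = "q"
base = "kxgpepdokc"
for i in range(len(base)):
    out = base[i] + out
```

'ckodpepgxkq'

i=0: prepend 'k' → 'kq'
i=1: prepend 'x' → 'xkq'
i=2: prepend 'g' → 'gxkq'
i=3: prepend 'p' → 'pgxkq'
i=4: prepend 'e' → 'epgxkq'
i=5: prepend 'p' → 'pepgxkq'
i=6: prepend 'd' → 'dpepgxkq'
i=7: prepend 'o' → 'odpepgxkq'
i=8: prepend 'k' → 'kodpepgxkq'
i=9: prepend 'c' → 'ckodpepgxkq'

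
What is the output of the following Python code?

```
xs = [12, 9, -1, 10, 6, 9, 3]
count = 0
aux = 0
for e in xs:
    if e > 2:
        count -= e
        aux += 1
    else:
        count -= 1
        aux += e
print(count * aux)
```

-250

e=12: >2, count = 0-12 = -12; aux=1
e=9: >2, count = (-12)-9 = -21; aux=2
e=-1: not >2, count = (-21)-1 = -22; aux=1
e=10: >2, count = (-22)-10 = -32; aux=2
e=6: >2, count = (-32)-6 = -38; aux=3
e=9: >2, count = (-38)-9 = -47; aux=4
e=3: >2, count = (-47)-3 = -50; aux=5
count*aux = (-50)*5 = -250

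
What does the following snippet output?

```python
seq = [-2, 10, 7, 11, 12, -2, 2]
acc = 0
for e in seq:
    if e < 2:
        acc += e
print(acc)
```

e=-2: <2, acc = 0+(-2) = -2
e=10: not <2
e=7: not <2
e=11: not <2
e=12: not <2
e=-2: <2, acc = (-2)+(-2) = -4
e=2: not <2

-4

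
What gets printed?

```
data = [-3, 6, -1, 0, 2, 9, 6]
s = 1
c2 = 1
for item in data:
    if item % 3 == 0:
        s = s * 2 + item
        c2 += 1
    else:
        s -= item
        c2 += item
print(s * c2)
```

item=-3: %3==0, s = 1*2+(-3) = -1; c2=2
item=6: %3==0, s = (-1)*2+6 = 4; c2=3
item=-1: not %3==0, s = 4-(-1) = 5; c2=2
item=0: %3==0, s = 5*2+0 = 10; c2=3
item=2: not %3==0, s = 10-2 = 8; c2=5
item=9: %3==0, s = 8*2+9 = 25; c2=6
item=6: %3==0, s = 25*2+6 = 56; c2=7
s*c2 = 56*7 = 392

392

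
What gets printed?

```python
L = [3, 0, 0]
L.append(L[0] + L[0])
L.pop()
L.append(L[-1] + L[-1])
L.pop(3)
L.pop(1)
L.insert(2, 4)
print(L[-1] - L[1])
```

4

append L[0]+L[0] = 3+3 = 6 → [3, 0, 0, 6]
pop() removes 6 → [3, 0, 0]
append L[-1]+L[-1] = 0+0 = 0 → [3, 0, 0, 0]
pop(3) removes 0 → [3, 0, 0]
pop(1) removes 0 → [3, 0]
insert 4 at 2 → [3, 0, 4]
L[-1]-L[1] = 4-0 = 4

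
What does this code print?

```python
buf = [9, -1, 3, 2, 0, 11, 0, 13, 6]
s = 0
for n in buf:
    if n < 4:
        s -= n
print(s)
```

n=9: not <4
n=-1: <4, s = 0-(-1) = 1
n=3: <4, s = 1-3 = -2
n=2: <4, s = (-2)-2 = -4
n=0: <4, s = (-4)-0 = -4
n=11: not <4
n=0: <4, s = (-4)-0 = -4
n=13: not <4
n=6: not <4

-4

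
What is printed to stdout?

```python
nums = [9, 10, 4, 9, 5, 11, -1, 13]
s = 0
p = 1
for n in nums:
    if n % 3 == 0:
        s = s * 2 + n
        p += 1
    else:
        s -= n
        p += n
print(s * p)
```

-1305

n=9: %3==0, s = 0*2+9 = 9; p=2
n=10: not %3==0, s = 9-10 = -1; p=12
n=4: not %3==0, s = (-1)-4 = -5; p=16
n=9: %3==0, s = (-5)*2+9 = -1; p=17
n=5: not %3==0, s = (-1)-5 = -6; p=22
n=11: not %3==0, s = (-6)-11 = -17; p=33
n=-1: not %3==0, s = (-17)-(-1) = -16; p=32
n=13: not %3==0, s = (-16)-13 = -29; p=45
s*p = (-29)*45 = -1305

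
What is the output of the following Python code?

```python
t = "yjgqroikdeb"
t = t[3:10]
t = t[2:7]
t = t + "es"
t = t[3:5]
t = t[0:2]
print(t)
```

slice [3:10] → 'qroikde'
slice [2:7] → 'oikde'
+ 'es' → 'oikdees'
slice [3:5] → 'de'
slice [0:2] → 'de'

de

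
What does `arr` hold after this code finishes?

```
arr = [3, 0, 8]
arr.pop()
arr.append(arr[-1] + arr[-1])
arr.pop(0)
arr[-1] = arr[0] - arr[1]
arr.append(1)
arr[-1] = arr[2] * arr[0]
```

[0, 0, 0]

pop() removes 8 → [3, 0]
append arr[-1]+arr[-1] = 0+0 = 0 → [3, 0, 0]
pop(0) removes 3 → [0, 0]
arr[-1] = arr[0]-arr[1] = 0-0 = 0 → [0, 0]
append 1 → [0, 0, 1]
arr[-1] = arr[2]*arr[0] = 1*0 = 0 → [0, 0, 0]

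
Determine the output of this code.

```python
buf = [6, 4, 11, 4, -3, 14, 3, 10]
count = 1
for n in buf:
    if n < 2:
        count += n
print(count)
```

-2

n=6: not <2
n=4: not <2
n=11: not <2
n=4: not <2
n=-3: <2, count = 1+(-3) = -2
n=14: not <2
n=3: not <2
n=10: not <2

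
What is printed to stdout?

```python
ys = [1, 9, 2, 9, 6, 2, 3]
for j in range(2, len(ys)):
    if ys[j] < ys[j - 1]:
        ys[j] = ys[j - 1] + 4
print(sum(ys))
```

j=2: 2<9, ys[2] = 9+4 = 13 → [1, 9, 13, 9, 6, 2, 3]
j=3: 9<13, ys[3] = 13+4 = 17 → [1, 9, 13, 17, 6, 2, 3]
j=4: 6<17, ys[4] = 17+4 = 21 → [1, 9, 13, 17, 21, 2, 3]
j=5: 2<21, ys[5] = 21+4 = 25 → [1, 9, 13, 17, 21, 25, 3]
j=6: 3<25, ys[6] = 25+4 = 29 → [1, 9, 13, 17, 21, 25, 29]
sum = 115

115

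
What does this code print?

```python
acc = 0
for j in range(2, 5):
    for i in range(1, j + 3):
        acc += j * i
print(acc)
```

149

j=2,i=1: acc = 0+2 = 2
j=2,i=2: acc = 2+4 = 6
j=2,i=3: acc = 6+6 = 12
j=2,i=4: acc = 12+8 = 20
j=3,i=1: acc = 20+3 = 23
j=3,i=2: acc = 23+6 = 29
j=3,i=3: acc = 29+9 = 38
j=3,i=4: acc = 38+12 = 50
j=3,i=5: acc = 50+15 = 65
j=4,i=1: acc = 65+4 = 69
j=4,i=2: acc = 69+8 = 77
j=4,i=3: acc = 77+12 = 89
j=4,i=4: acc = 89+16 = 105
j=4,i=5: acc = 105+20 = 125
j=4,i=6: acc = 125+24 = 149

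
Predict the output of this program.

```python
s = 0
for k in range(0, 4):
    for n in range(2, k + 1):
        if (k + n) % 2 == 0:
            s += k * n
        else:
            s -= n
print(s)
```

k=2,n=2: even sum, s = 0+4 = 4
k=3,n=2: odd sum, s = 4-2 = 2
k=3,n=3: even sum, s = 2+9 = 11

11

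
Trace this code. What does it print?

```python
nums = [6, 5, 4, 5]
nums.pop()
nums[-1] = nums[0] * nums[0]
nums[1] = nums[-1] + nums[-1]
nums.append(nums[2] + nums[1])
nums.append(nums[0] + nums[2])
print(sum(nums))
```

pop() removes 5 → [6, 5, 4]
nums[-1] = nums[0]*nums[0] = 6*6 = 36 → [6, 5, 36]
nums[1] = nums[-1]+nums[-1] = 36+36 = 72 → [6, 72, 36]
append nums[2]+nums[1] = 36+72 = 108 → [6, 72, 36, 108]
append nums[0]+nums[2] = 6+36 = 42 → [6, 72, 36, 108, 42]
sum = 264

264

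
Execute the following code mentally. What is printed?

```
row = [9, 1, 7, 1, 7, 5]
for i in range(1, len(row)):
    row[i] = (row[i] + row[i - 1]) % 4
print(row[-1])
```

i=1: row[1] = (1+9)%4 = 2 → [9, 2, 7, 1, 7, 5]
i=2: row[2] = (7+2)%4 = 1 → [9, 2, 1, 1, 7, 5]
i=3: row[3] = (1+1)%4 = 2 → [9, 2, 1, 2, 7, 5]
i=4: row[4] = (7+2)%4 = 1 → [9, 2, 1, 2, 1, 5]
i=5: row[5] = (5+1)%4 = 2 → [9, 2, 1, 2, 1, 2]

2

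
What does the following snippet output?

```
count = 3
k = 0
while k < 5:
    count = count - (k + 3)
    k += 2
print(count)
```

k=0: count = 3-3 = 0
k=2: count = 0-5 = -5
k=4: count = (-5)-7 = -12

-12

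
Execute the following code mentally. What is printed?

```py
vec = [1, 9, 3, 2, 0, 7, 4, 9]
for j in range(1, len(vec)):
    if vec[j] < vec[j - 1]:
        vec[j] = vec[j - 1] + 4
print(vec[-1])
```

33

j=1: 9>=1, unchanged → [1, 9, 3, 2, 0, 7, 4, 9]
j=2: 3<9, vec[2] = 9+4 = 13 → [1, 9, 13, 2, 0, 7, 4, 9]
j=3: 2<13, vec[3] = 13+4 = 17 → [1, 9, 13, 17, 0, 7, 4, 9]
j=4: 0<17, vec[4] = 17+4 = 21 → [1, 9, 13, 17, 21, 7, 4, 9]
j=5: 7<21, vec[5] = 21+4 = 25 → [1, 9, 13, 17, 21, 25, 4, 9]
j=6: 4<25, vec[6] = 25+4 = 29 → [1, 9, 13, 17, 21, 25, 29, 9]
j=7: 9<29, vec[7] = 29+4 = 33 → [1, 9, 13, 17, 21, 25, 29, 33]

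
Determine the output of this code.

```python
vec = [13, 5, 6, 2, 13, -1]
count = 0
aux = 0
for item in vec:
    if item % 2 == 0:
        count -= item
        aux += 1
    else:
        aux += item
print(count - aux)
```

item=13: not even; aux=13
item=5: not even; aux=18
item=6: even, count = 0-6 = -6; aux=19
item=2: even, count = (-6)-2 = -8; aux=20
item=13: not even; aux=33
item=-1: not even; aux=32
count-aux = (-8)-32 = -40

-40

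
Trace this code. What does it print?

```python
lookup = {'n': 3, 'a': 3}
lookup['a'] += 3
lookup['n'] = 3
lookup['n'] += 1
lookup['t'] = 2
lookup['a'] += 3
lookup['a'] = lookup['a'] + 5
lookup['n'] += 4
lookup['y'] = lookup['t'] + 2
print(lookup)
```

lookup['a'] = 3+3 = 6 → {'n': 3, 'a': 6}
lookup['n'] = 3 → {'n': 3, 'a': 6}
lookup['n'] = 3+1 = 4 → {'n': 4, 'a': 6}
lookup['t'] = 2 → {'n': 4, 'a': 6, 't': 2}
lookup['a'] = 6+3 = 9 → {'n': 4, 'a': 9, 't': 2}
lookup['a'] = lookup['a']+5 = 14 → {'n': 4, 'a': 14, 't': 2}
lookup['n'] = 4+4 = 8 → {'n': 8, 'a': 14, 't': 2}
lookup['y'] = lookup['t']+2 = 4 → {'n': 8, 'a': 14, 't': 2, 'y': 4}

{'n': 8, 'a': 14, 't': 2, 'y': 4}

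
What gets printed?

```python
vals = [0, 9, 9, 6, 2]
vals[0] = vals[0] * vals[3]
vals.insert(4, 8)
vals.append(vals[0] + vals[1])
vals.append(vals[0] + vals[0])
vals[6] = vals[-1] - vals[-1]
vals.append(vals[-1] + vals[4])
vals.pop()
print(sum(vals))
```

vals[0] = vals[0]*vals[3] = 0*6 = 0 → [0, 9, 9, 6, 2]
insert 8 at 4 → [0, 9, 9, 6, 8, 2]
append vals[0]+vals[1] = 0+9 = 9 → [0, 9, 9, 6, 8, 2, 9]
append vals[0]+vals[0] = 0+0 = 0 → [0, 9, 9, 6, 8, 2, 9, 0]
vals[6] = vals[-1]-vals[-1] = 0-0 = 0 → [0, 9, 9, 6, 8, 2, 0, 0]
append vals[-1]+vals[4] = 0+8 = 8 → [0, 9, 9, 6, 8, 2, 0, 0, 8]
pop() removes 8 → [0, 9, 9, 6, 8, 2, 0, 0]
sum = 34

34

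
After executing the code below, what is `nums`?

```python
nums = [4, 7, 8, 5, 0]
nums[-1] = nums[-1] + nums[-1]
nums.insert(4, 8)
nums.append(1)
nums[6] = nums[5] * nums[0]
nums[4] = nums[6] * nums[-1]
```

nums[-1] = nums[-1]+nums[-1] = 0+0 = 0 → [4, 7, 8, 5, 0]
insert 8 at 4 → [4, 7, 8, 5, 8, 0]
append 1 → [4, 7, 8, 5, 8, 0, 1]
nums[6] = nums[5]*nums[0] = 0*4 = 0 → [4, 7, 8, 5, 8, 0, 0]
nums[4] = nums[6]*nums[-1] = 0*0 = 0 → [4, 7, 8, 5, 0, 0, 0]

[4, 7, 8, 5, 0, 0, 0]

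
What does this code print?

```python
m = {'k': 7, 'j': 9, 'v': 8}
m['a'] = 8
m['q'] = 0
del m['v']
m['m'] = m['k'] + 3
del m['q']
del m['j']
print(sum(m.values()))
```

25

m['a'] = 8 → {'k': 7, 'j': 9, 'v': 8, 'a': 8}
m['q'] = 0 → {'k': 7, 'j': 9, 'v': 8, 'a': 8, 'q': 0}
del 'v' → {'k': 7, 'j': 9, 'a': 8, 'q': 0}
m['m'] = m['k']+3 = 10 → {'k': 7, 'j': 9, 'a': 8, 'q': 0, 'm': 10}
del 'q' → {'k': 7, 'j': 9, 'a': 8, 'm': 10}
del 'j' → {'k': 7, 'a': 8, 'm': 10}
sum of values = 25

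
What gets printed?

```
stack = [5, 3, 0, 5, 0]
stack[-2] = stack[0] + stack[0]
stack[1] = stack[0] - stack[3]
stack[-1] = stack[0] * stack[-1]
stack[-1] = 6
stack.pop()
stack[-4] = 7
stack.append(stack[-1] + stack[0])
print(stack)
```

[7, -5, 0, 10, 17]

stack[-2] = stack[0]+stack[0] = 5+5 = 10 → [5, 3, 0, 10, 0]
stack[1] = stack[0]-stack[3] = 5-10 = -5 → [5, -5, 0, 10, 0]
stack[-1] = stack[0]*stack[-1] = 5*0 = 0 → [5, -5, 0, 10, 0]
stack[-1] = 6 → [5, -5, 0, 10, 6]
pop() removes 6 → [5, -5, 0, 10]
stack[-4] = 7 → [7, -5, 0, 10]
append stack[-1]+stack[0] = 10+7 = 17 → [7, -5, 0, 10, 17]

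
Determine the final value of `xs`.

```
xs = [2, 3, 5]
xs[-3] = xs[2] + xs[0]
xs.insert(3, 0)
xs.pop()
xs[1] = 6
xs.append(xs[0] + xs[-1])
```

[7, 6, 5, 12]

xs[-3] = xs[2]+xs[0] = 5+2 = 7 → [7, 3, 5]
insert 0 at 3 → [7, 3, 5, 0]
pop() removes 0 → [7, 3, 5]
xs[1] = 6 → [7, 6, 5]
append xs[0]+xs[-1] = 7+5 = 12 → [7, 6, 5, 12]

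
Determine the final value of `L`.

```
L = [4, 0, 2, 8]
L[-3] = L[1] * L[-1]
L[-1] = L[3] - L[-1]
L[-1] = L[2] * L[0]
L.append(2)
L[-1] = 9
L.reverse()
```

[9, 8, 2, 0, 4]

L[-3] = L[1]*L[-1] = 0*8 = 0 → [4, 0, 2, 8]
L[-1] = L[3]-L[-1] = 8-8 = 0 → [4, 0, 2, 0]
L[-1] = L[2]*L[0] = 2*4 = 8 → [4, 0, 2, 8]
append 2 → [4, 0, 2, 8, 2]
L[-1] = 9 → [4, 0, 2, 8, 9]
reverse → [9, 8, 2, 0, 4]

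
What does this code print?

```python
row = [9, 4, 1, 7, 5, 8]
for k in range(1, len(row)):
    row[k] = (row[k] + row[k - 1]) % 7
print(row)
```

[9, 6, 0, 0, 5, 6]

k=1: row[1] = (4+9)%7 = 6 → [9, 6, 1, 7, 5, 8]
k=2: row[2] = (1+6)%7 = 0 → [9, 6, 0, 7, 5, 8]
k=3: row[3] = (7+0)%7 = 0 → [9, 6, 0, 0, 5, 8]
k=4: row[4] = (5+0)%7 = 5 → [9, 6, 0, 0, 5, 8]
k=5: row[5] = (8+5)%7 = 6 → [9, 6, 0, 0, 5, 6]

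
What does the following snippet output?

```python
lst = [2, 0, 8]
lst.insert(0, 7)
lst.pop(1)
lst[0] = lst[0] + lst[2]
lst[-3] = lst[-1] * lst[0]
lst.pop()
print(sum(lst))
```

120

insert 7 at 0 → [7, 2, 0, 8]
pop(1) removes 2 → [7, 0, 8]
lst[0] = lst[0]+lst[2] = 7+8 = 15 → [15, 0, 8]
lst[-3] = lst[-1]*lst[0] = 8*15 = 120 → [120, 0, 8]
pop() removes 8 → [120, 0]
sum = 120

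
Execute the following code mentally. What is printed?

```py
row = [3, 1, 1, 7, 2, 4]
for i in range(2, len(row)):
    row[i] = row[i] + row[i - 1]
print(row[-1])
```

15

i=2: row[2] = 1+1 = 2 → [3, 1, 2, 7, 2, 4]
i=3: row[3] = 7+2 = 9 → [3, 1, 2, 9, 2, 4]
i=4: row[4] = 2+9 = 11 → [3, 1, 2, 9, 11, 4]
i=5: row[5] = 4+11 = 15 → [3, 1, 2, 9, 11, 15]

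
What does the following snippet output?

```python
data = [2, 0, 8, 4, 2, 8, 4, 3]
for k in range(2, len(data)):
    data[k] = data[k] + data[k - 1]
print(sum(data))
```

113

k=2: data[2] = 8+0 = 8 → [2, 0, 8, 4, 2, 8, 4, 3]
k=3: data[3] = 4+8 = 12 → [2, 0, 8, 12, 2, 8, 4, 3]
k=4: data[4] = 2+12 = 14 → [2, 0, 8, 12, 14, 8, 4, 3]
k=5: data[5] = 8+14 = 22 → [2, 0, 8, 12, 14, 22, 4, 3]
k=6: data[6] = 4+22 = 26 → [2, 0, 8, 12, 14, 22, 26, 3]
k=7: data[7] = 3+26 = 29 → [2, 0, 8, 12, 14, 22, 26, 29]
sum = 113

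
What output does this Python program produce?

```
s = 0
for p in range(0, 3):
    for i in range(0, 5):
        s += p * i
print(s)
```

p=0,i=0: s = 0+0 = 0
p=0,i=1: s = 0+0 = 0
p=0,i=2: s = 0+0 = 0
p=0,i=3: s = 0+0 = 0
p=0,i=4: s = 0+0 = 0
p=1,i=0: s = 0+0 = 0
p=1,i=1: s = 0+1 = 1
p=1,i=2: s = 1+2 = 3
p=1,i=3: s = 3+3 = 6
p=1,i=4: s = 6+4 = 10
p=2,i=0: s = 10+0 = 10
p=2,i=1: s = 10+2 = 12
p=2,i=2: s = 12+4 = 16
p=2,i=3: s = 16+6 = 22
p=2,i=4: s = 22+8 = 30

30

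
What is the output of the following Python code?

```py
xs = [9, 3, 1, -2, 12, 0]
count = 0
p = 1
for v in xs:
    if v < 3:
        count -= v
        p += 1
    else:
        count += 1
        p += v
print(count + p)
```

v=9: not <3, count = 0+1 = 1; p=10
v=3: not <3, count = 1+1 = 2; p=13
v=1: <3, count = 2-1 = 1; p=14
v=-2: <3, count = 1-(-2) = 3; p=15
v=12: not <3, count = 3+1 = 4; p=27
v=0: <3, count = 4-0 = 4; p=28
count+p = 4+28 = 32

32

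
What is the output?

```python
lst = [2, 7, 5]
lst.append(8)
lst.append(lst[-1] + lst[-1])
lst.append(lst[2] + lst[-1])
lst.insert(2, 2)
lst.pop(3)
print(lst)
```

[2, 7, 2, 8, 16, 21]

append 8 → [2, 7, 5, 8]
append lst[-1]+lst[-1] = 8+8 = 16 → [2, 7, 5, 8, 16]
append lst[2]+lst[-1] = 5+16 = 21 → [2, 7, 5, 8, 16, 21]
insert 2 at 2 → [2, 7, 2, 5, 8, 16, 21]
pop(3) removes 5 → [2, 7, 2, 8, 16, 21]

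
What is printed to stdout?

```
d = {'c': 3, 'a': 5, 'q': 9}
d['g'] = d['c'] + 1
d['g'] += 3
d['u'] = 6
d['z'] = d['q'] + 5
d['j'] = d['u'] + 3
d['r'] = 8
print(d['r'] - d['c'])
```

5

d['g'] = d['c']+1 = 4 → {'c': 3, 'a': 5, 'q': 9, 'g': 4}
d['g'] = 4+3 = 7 → {'c': 3, 'a': 5, 'q': 9, 'g': 7}
d['u'] = 6 → {'c': 3, 'a': 5, 'q': 9, 'g': 7, 'u': 6}
d['z'] = d['q']+5 = 14 → {'c': 3, 'a': 5, 'q': 9, 'g': 7, 'u': 6, 'z': 14}
d['j'] = d['u']+3 = 9 → {'c': 3, 'a': 5, 'q': 9, 'g': 7, 'u': 6, 'z': 14, 'j': 9}
d['r'] = 8 → {'c': 3, 'a': 5, 'q': 9, 'g': 7, 'u': 6, 'z': 14, 'j': 9, 'r': 8}
d['r']-d['c'] = 8-3 = 5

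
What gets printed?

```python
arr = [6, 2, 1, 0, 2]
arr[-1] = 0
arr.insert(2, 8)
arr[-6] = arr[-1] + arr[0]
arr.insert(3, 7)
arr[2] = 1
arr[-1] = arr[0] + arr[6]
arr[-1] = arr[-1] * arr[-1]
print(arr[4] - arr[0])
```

arr[-1] = 0 → [6, 2, 1, 0, 0]
insert 8 at 2 → [6, 2, 8, 1, 0, 0]
arr[-6] = arr[-1]+arr[0] = 0+6 = 6 → [6, 2, 8, 1, 0, 0]
insert 7 at 3 → [6, 2, 8, 7, 1, 0, 0]
arr[2] = 1 → [6, 2, 1, 7, 1, 0, 0]
arr[-1] = arr[0]+arr[6] = 6+0 = 6 → [6, 2, 1, 7, 1, 0, 6]
arr[-1] = arr[-1]*arr[-1] = 6*6 = 36 → [6, 2, 1, 7, 1, 0, 36]
arr[4]-arr[0] = 1-6 = -5

-5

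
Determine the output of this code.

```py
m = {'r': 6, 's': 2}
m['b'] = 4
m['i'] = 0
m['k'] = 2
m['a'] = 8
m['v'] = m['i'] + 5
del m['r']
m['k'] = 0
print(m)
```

{'s': 2, 'b': 4, 'i': 0, 'k': 0, 'a': 8, 'v': 5}

m['b'] = 4 → {'r': 6, 's': 2, 'b': 4}
m['i'] = 0 → {'r': 6, 's': 2, 'b': 4, 'i': 0}
m['k'] = 2 → {'r': 6, 's': 2, 'b': 4, 'i': 0, 'k': 2}
m['a'] = 8 → {'r': 6, 's': 2, 'b': 4, 'i': 0, 'k': 2, 'a': 8}
m['v'] = m['i']+5 = 5 → {'r': 6, 's': 2, 'b': 4, 'i': 0, 'k': 2, 'a': 8, 'v': 5}
del 'r' → {'s': 2, 'b': 4, 'i': 0, 'k': 2, 'a': 8, 'v': 5}
m['k'] = 0 → {'s': 2, 'b': 4, 'i': 0, 'k': 0, 'a': 8, 'v': 5}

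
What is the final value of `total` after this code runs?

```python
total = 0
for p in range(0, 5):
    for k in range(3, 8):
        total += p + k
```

175

p=0,k=3: total = 0+3 = 3
p=0,k=4: total = 3+4 = 7
p=0,k=5: total = 7+5 = 12
p=0,k=6: total = 12+6 = 18
p=0,k=7: total = 18+7 = 25
p=1,k=3: total = 25+4 = 29
p=1,k=4: total = 29+5 = 34
p=1,k=5: total = 34+6 = 40
p=1,k=6: total = 40+7 = 47
p=1,k=7: total = 47+8 = 55
p=2,k=3: total = 55+5 = 60
p=2,k=4: total = 60+6 = 66
p=2,k=5: total = 66+7 = 73
p=2,k=6: total = 73+8 = 81
p=2,k=7: total = 81+9 = 90
p=3,k=3: total = 90+6 = 96
p=3,k=4: total = 96+7 = 103
p=3,k=5: total = 103+8 = 111
p=3,k=6: total = 111+9 = 120
p=3,k=7: total = 120+10 = 130
p=4,k=3: total = 130+7 = 137
p=4,k=4: total = 137+8 = 145
p=4,k=5: total = 145+9 = 154
p=4,k=6: total = 154+10 = 164
p=4,k=7: total = 164+11 = 175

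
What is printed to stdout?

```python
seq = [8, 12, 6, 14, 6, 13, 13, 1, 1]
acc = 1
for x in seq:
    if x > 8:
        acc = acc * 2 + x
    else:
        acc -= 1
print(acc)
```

177

x=8: not >8, acc = 1-1 = 0
x=12: >8, acc = 0*2+12 = 12
x=6: not >8, acc = 12-1 = 11
x=14: >8, acc = 11*2+14 = 36
x=6: not >8, acc = 36-1 = 35
x=13: >8, acc = 35*2+13 = 83
x=13: >8, acc = 83*2+13 = 179
x=1: not >8, acc = 179-1 = 178
x=1: not >8, acc = 178-1 = 177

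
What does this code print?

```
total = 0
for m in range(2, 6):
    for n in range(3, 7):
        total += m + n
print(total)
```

128

m=2,n=3: total = 0+5 = 5
m=2,n=4: total = 5+6 = 11
m=2,n=5: total = 11+7 = 18
m=2,n=6: total = 18+8 = 26
m=3,n=3: total = 26+6 = 32
m=3,n=4: total = 32+7 = 39
m=3,n=5: total = 39+8 = 47
m=3,n=6: total = 47+9 = 56
m=4,n=3: total = 56+7 = 63
m=4,n=4: total = 63+8 = 71
m=4,n=5: total = 71+9 = 80
m=4,n=6: total = 80+10 = 90
m=5,n=3: total = 90+8 = 98
m=5,n=4: total = 98+9 = 107
m=5,n=5: total = 107+10 = 117
m=5,n=6: total = 117+11 = 128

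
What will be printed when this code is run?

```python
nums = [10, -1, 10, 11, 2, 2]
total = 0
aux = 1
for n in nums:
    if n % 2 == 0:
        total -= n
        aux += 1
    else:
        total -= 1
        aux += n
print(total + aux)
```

-11

n=10: even, total = 0-10 = -10; aux=2
n=-1: not even, total = (-10)-1 = -11; aux=1
n=10: even, total = (-11)-10 = -21; aux=2
n=11: not even, total = (-21)-1 = -22; aux=13
n=2: even, total = (-22)-2 = -24; aux=14
n=2: even, total = (-24)-2 = -26; aux=15
total+aux = (-26)+15 = -11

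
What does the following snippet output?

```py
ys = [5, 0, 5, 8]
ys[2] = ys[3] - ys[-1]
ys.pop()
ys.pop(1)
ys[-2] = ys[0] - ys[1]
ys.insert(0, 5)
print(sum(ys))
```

ys[2] = ys[3]-ys[-1] = 8-8 = 0 → [5, 0, 0, 8]
pop() removes 8 → [5, 0, 0]
pop(1) removes 0 → [5, 0]
ys[-2] = ys[0]-ys[1] = 5-0 = 5 → [5, 0]
insert 5 at 0 → [5, 5, 0]
sum = 10

10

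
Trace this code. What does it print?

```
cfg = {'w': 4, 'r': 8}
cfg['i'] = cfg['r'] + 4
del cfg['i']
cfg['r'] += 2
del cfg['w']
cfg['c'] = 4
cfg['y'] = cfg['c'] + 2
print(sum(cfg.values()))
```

20

cfg['i'] = cfg['r']+4 = 12 → {'w': 4, 'r': 8, 'i': 12}
del 'i' → {'w': 4, 'r': 8}
cfg['r'] = 8+2 = 10 → {'w': 4, 'r': 10}
del 'w' → {'r': 10}
cfg['c'] = 4 → {'r': 10, 'c': 4}
cfg['y'] = cfg['c']+2 = 6 → {'r': 10, 'c': 4, 'y': 6}
sum of values = 20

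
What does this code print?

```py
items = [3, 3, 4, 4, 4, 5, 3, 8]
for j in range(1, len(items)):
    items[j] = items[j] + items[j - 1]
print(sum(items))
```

j=1: items[1] = 3+3 = 6 → [3, 6, 4, 4, 4, 5, 3, 8]
j=2: items[2] = 4+6 = 10 → [3, 6, 10, 4, 4, 5, 3, 8]
j=3: items[3] = 4+10 = 14 → [3, 6, 10, 14, 4, 5, 3, 8]
j=4: items[4] = 4+14 = 18 → [3, 6, 10, 14, 18, 5, 3, 8]
j=5: items[5] = 5+18 = 23 → [3, 6, 10, 14, 18, 23, 3, 8]
j=6: items[6] = 3+23 = 26 → [3, 6, 10, 14, 18, 23, 26, 8]
j=7: items[7] = 8+26 = 34 → [3, 6, 10, 14, 18, 23, 26, 34]
sum = 134

134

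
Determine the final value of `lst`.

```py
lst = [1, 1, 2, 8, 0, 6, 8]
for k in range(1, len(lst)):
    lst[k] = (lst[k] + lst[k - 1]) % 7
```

k=1: lst[1] = (1+1)%7 = 2 → [1, 2, 2, 8, 0, 6, 8]
k=2: lst[2] = (2+2)%7 = 4 → [1, 2, 4, 8, 0, 6, 8]
k=3: lst[3] = (8+4)%7 = 5 → [1, 2, 4, 5, 0, 6, 8]
k=4: lst[4] = (0+5)%7 = 5 → [1, 2, 4, 5, 5, 6, 8]
k=5: lst[5] = (6+5)%7 = 4 → [1, 2, 4, 5, 5, 4, 8]
k=6: lst[6] = (8+4)%7 = 5 → [1, 2, 4, 5, 5, 4, 5]

[1, 2, 4, 5, 5, 4, 5]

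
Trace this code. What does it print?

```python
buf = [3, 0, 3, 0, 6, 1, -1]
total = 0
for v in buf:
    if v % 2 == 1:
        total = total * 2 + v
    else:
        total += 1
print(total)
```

v=3: odd, total = 0*2+3 = 3
v=0: not odd, total = 3+1 = 4
v=3: odd, total = 4*2+3 = 11
v=0: not odd, total = 11+1 = 12
v=6: not odd, total = 12+1 = 13
v=1: odd, total = 13*2+1 = 27
v=-1: odd, total = 27*2+(-1) = 53

53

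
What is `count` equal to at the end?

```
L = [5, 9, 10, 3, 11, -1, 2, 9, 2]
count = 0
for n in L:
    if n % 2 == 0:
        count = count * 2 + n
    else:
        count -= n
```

n=5: not even, count = 0-5 = -5
n=9: not even, count = (-5)-9 = -14
n=10: even, count = (-14)*2+10 = -18
n=3: not even, count = (-18)-3 = -21
n=11: not even, count = (-21)-11 = -32
n=-1: not even, count = (-32)-(-1) = -31
n=2: even, count = (-31)*2+2 = -60
n=9: not even, count = (-60)-9 = -69
n=2: even, count = (-69)*2+2 = -136

-136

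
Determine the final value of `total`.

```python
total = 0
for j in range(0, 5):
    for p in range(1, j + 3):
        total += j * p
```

j=0,p=1: total = 0+0 = 0
j=0,p=2: total = 0+0 = 0
j=1,p=1: total = 0+1 = 1
j=1,p=2: total = 1+2 = 3
j=1,p=3: total = 3+3 = 6
j=2,p=1: total = 6+2 = 8
j=2,p=2: total = 8+4 = 12
j=2,p=3: total = 12+6 = 18
j=2,p=4: total = 18+8 = 26
j=3,p=1: total = 26+3 = 29
j=3,p=2: total = 29+6 = 35
j=3,p=3: total = 35+9 = 44
j=3,p=4: total = 44+12 = 56
j=3,p=5: total = 56+15 = 71
j=4,p=1: total = 71+4 = 75
j=4,p=2: total = 75+8 = 83
j=4,p=3: total = 83+12 = 95
j=4,p=4: total = 95+16 = 111
j=4,p=5: total = 111+20 = 131
j=4,p=6: total = 131+24 = 155

155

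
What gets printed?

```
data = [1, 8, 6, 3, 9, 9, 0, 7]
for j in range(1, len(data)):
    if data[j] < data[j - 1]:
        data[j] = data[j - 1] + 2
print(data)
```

[1, 8, 10, 12, 14, 16, 18, 20]

j=1: 8>=1, unchanged → [1, 8, 6, 3, 9, 9, 0, 7]
j=2: 6<8, data[2] = 8+2 = 10 → [1, 8, 10, 3, 9, 9, 0, 7]
j=3: 3<10, data[3] = 10+2 = 12 → [1, 8, 10, 12, 9, 9, 0, 7]
j=4: 9<12, data[4] = 12+2 = 14 → [1, 8, 10, 12, 14, 9, 0, 7]
j=5: 9<14, data[5] = 14+2 = 16 → [1, 8, 10, 12, 14, 16, 0, 7]
j=6: 0<16, data[6] = 16+2 = 18 → [1, 8, 10, 12, 14, 16, 18, 7]
j=7: 7<18, data[7] = 18+2 = 20 → [1, 8, 10, 12, 14, 16, 18, 20]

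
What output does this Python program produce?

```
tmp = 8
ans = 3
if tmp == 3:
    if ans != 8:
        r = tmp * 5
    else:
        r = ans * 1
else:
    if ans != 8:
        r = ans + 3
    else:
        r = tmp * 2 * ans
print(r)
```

6

tmp=8, ans=3
tmp == 3 is False; ans != 8 is True
→ r = ans + 3 = 6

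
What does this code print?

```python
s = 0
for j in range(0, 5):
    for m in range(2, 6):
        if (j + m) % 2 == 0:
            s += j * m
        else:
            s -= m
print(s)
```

j=0,m=2: even sum, s = 0+0 = 0
j=0,m=3: odd sum, s = 0-3 = -3
j=0,m=4: even sum, s = (-3)+0 = -3
j=0,m=5: odd sum, s = (-3)-5 = -8
j=1,m=2: odd sum, s = (-8)-2 = -10
j=1,m=3: even sum, s = (-10)+3 = -7
j=1,m=4: odd sum, s = (-7)-4 = -11
j=1,m=5: even sum, s = (-11)+5 = -6
j=2,m=2: even sum, s = (-6)+4 = -2
j=2,m=3: odd sum, s = (-2)-3 = -5
j=2,m=4: even sum, s = (-5)+8 = 3
j=2,m=5: odd sum, s = 3-5 = -2
j=3,m=2: odd sum, s = (-2)-2 = -4
j=3,m=3: even sum, s = (-4)+9 = 5
j=3,m=4: odd sum, s = 5-4 = 1
j=3,m=5: even sum, s = 1+15 = 16
j=4,m=2: even sum, s = 16+8 = 24
j=4,m=3: odd sum, s = 24-3 = 21
j=4,m=4: even sum, s = 21+16 = 37
j=4,m=5: odd sum, s = 37-5 = 32

32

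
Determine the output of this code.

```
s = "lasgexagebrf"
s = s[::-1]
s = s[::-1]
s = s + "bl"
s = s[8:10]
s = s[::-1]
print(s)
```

reverse → 'frbegaxegsal'
reverse → 'lasgexagebrf'
+ 'bl' → 'lasgexagebrfbl'
slice [8:10] → 'eb'
reverse → 'be'

be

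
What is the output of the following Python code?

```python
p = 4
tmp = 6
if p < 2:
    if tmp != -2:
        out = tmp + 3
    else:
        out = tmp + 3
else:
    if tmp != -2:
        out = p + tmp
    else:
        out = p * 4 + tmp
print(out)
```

10

p=4, tmp=6
p < 2 is False; tmp != -2 is True
→ out = p + tmp = 10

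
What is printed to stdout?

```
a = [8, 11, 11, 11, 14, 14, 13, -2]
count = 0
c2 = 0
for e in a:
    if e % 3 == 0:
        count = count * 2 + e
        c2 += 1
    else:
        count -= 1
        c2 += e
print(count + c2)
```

72

e=8: not %3==0, count = 0-1 = -1; c2=8
e=11: not %3==0, count = (-1)-1 = -2; c2=19
e=11: not %3==0, count = (-2)-1 = -3; c2=30
e=11: not %3==0, count = (-3)-1 = -4; c2=41
e=14: not %3==0, count = (-4)-1 = -5; c2=55
e=14: not %3==0, count = (-5)-1 = -6; c2=69
e=13: not %3==0, count = (-6)-1 = -7; c2=82
e=-2: not %3==0, count = (-7)-1 = -8; c2=80
count+c2 = (-8)+80 = 72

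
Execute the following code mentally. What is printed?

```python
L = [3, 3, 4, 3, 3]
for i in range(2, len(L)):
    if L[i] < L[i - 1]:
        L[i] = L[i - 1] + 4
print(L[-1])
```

i=2: 4>=3, unchanged → [3, 3, 4, 3, 3]
i=3: 3<4, L[3] = 4+4 = 8 → [3, 3, 4, 8, 3]
i=4: 3<8, L[4] = 8+4 = 12 → [3, 3, 4, 8, 12]

12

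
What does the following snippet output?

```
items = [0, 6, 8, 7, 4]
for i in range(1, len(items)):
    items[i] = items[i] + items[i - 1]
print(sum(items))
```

66

i=1: items[1] = 6+0 = 6 → [0, 6, 8, 7, 4]
i=2: items[2] = 8+6 = 14 → [0, 6, 14, 7, 4]
i=3: items[3] = 7+14 = 21 → [0, 6, 14, 21, 4]
i=4: items[4] = 4+21 = 25 → [0, 6, 14, 21, 25]
sum = 66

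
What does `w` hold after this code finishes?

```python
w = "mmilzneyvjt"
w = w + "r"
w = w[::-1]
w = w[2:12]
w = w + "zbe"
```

'jvyenzlimmzbe'

+ 'r' → 'mmilzneyvjtr'
reverse → 'rtjvyenzlimm'
slice [2:12] → 'jvyenzlimm'
+ 'zbe' → 'jvyenzlimmzbe'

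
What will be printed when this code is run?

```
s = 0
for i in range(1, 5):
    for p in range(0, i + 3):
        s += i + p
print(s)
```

112

i=1,p=0: s = 0+1 = 1
i=1,p=1: s = 1+2 = 3
i=1,p=2: s = 3+3 = 6
i=1,p=3: s = 6+4 = 10
i=2,p=0: s = 10+2 = 12
i=2,p=1: s = 12+3 = 15
i=2,p=2: s = 15+4 = 19
i=2,p=3: s = 19+5 = 24
i=2,p=4: s = 24+6 = 30
i=3,p=0: s = 30+3 = 33
i=3,p=1: s = 33+4 = 37
i=3,p=2: s = 37+5 = 42
i=3,p=3: s = 42+6 = 48
i=3,p=4: s = 48+7 = 55
i=3,p=5: s = 55+8 = 63
i=4,p=0: s = 63+4 = 67
i=4,p=1: s = 67+5 = 72
i=4,p=2: s = 72+6 = 78
i=4,p=3: s = 78+7 = 85
i=4,p=4: s = 85+8 = 93
i=4,p=5: s = 93+9 = 102
i=4,p=6: s = 102+10 = 112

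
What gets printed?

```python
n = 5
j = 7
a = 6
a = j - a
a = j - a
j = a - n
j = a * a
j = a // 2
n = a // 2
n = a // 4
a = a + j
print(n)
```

a = 7-6 = 1
a = 7-1 = 6
j = 6-5 = 1
j = 6*6 = 36
j = 6//2 = 3
n = 6//2 = 3
n = 6//4 = 1
a = 6+3 = 9

1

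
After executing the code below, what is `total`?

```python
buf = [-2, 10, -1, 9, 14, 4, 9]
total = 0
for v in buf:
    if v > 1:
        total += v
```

46

v=-2: not >1
v=10: >1, total = 0+10 = 10
v=-1: not >1
v=9: >1, total = 10+9 = 19
v=14: >1, total = 19+14 = 33
v=4: >1, total = 33+4 = 37
v=9: >1, total = 37+9 = 46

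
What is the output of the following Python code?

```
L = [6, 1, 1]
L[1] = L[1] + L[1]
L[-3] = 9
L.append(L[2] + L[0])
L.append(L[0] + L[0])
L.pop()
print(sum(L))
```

L[1] = L[1]+L[1] = 1+1 = 2 → [6, 2, 1]
L[-3] = 9 → [9, 2, 1]
append L[2]+L[0] = 1+9 = 10 → [9, 2, 1, 10]
append L[0]+L[0] = 9+9 = 18 → [9, 2, 1, 10, 18]
pop() removes 18 → [9, 2, 1, 10]
sum = 22

22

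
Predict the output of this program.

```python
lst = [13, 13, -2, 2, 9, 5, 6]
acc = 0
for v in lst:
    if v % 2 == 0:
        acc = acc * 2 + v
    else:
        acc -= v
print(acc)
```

-234

v=13: not even, acc = 0-13 = -13
v=13: not even, acc = (-13)-13 = -26
v=-2: even, acc = (-26)*2+(-2) = -54
v=2: even, acc = (-54)*2+2 = -106
v=9: not even, acc = (-106)-9 = -115
v=5: not even, acc = (-115)-5 = -120
v=6: even, acc = (-120)*2+6 = -234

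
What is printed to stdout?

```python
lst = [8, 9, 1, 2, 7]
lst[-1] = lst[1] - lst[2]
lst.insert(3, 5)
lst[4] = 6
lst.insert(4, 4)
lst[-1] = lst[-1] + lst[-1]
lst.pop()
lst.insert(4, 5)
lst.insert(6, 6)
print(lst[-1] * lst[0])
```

48

lst[-1] = lst[1]-lst[2] = 9-1 = 8 → [8, 9, 1, 2, 8]
insert 5 at 3 → [8, 9, 1, 5, 2, 8]
lst[4] = 6 → [8, 9, 1, 5, 6, 8]
insert 4 at 4 → [8, 9, 1, 5, 4, 6, 8]
lst[-1] = lst[-1]+lst[-1] = 8+8 = 16 → [8, 9, 1, 5, 4, 6, 16]
pop() removes 16 → [8, 9, 1, 5, 4, 6]
insert 5 at 4 → [8, 9, 1, 5, 5, 4, 6]
insert 6 at 6 → [8, 9, 1, 5, 5, 4, 6, 6]
lst[-1]*lst[0] = 6*8 = 48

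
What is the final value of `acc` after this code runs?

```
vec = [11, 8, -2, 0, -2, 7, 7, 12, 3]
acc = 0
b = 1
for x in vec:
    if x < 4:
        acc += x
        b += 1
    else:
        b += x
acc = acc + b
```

49

x=11: not <4; b=12
x=8: not <4; b=20
x=-2: <4, acc = 0+(-2) = -2; b=21
x=0: <4, acc = (-2)+0 = -2; b=22
x=-2: <4, acc = (-2)+(-2) = -4; b=23
x=7: not <4; b=30
x=7: not <4; b=37
x=12: not <4; b=49
x=3: <4, acc = (-4)+3 = -1; b=50
acc+b = (-1)+50 = 49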